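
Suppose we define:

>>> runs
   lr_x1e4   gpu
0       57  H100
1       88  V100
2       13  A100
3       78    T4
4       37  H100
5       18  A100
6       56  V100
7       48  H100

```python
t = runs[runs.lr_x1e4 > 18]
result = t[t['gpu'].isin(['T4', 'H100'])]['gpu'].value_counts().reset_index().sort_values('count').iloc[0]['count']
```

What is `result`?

filter rows where lr_x1e4 > 18:
   lr_x1e4   gpu
0       57  H100
1       88  V100
3       78    T4
4       37  H100
6       56  V100
7       48  H100
filter rows where gpu in ['T4', 'H100']:
   lr_x1e4   gpu
0       57  H100
3       78    T4
4       37  H100
7       48  H100
value_counts of gpu:
gpu
H100    3
T4      1
Name: count, dtype: int64
reset_index():
    gpu  count
0  H100      3
1    T4      1
sort by count:
    gpu  count
1    T4      1
0  H100      3
Taking the value at position 0, column 'count' gives 1.

1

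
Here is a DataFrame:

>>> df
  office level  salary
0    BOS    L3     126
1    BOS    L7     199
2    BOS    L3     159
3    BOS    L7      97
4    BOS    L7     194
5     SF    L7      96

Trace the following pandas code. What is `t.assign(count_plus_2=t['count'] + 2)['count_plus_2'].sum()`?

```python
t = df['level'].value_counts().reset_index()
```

10

value_counts of level:
level
L7    4
L3    2
Name: count, dtype: int64
reset_index():
  level  count
0    L7      4
1    L3      2
add column count_plus_2 = t['count'] + 2:
  level  count  count_plus_2
0    L7      4             6
1    L3      2             4
Then the sum of column 'count_plus_2': 10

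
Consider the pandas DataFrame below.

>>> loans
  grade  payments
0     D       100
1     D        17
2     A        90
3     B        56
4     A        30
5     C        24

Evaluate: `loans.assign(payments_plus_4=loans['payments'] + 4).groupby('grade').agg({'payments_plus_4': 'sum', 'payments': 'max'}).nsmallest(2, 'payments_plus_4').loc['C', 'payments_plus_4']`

28

add column payments_plus_4 = loans['payments'] + 4:
  grade  payments  payments_plus_4
0     D       100              104
1     D        17               21
2     A        90               94
3     B        56               60
4     A        30               34
5     C        24               28
group by grade: sum(payments_plus_4), max(payments):
       payments_plus_4  payments
grade                           
A                  128        90
B                   60        56
C                   28        24
D                  125       100
take 2 rows with smallest payments_plus_4:
       payments_plus_4  payments
grade                           
C                   28        24
B                   60        56
value at row 'C', column 'payments_plus_4' → 28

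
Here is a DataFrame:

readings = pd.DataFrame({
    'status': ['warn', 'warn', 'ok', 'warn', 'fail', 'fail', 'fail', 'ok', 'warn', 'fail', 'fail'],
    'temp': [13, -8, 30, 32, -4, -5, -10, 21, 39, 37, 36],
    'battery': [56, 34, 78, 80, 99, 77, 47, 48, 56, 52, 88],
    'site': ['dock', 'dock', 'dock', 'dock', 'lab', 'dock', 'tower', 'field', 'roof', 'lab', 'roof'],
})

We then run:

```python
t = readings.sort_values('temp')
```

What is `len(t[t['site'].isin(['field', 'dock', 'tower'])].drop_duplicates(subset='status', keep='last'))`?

sort by temp:
   status  temp  battery   site
6    fail   -10       47  tower
1    warn    -8       34   dock
5    fail    -5       77   dock
4    fail    -4       99    lab
0    warn    13       56   dock
7      ok    21       48  field
2      ok    30       78   dock
3    warn    32       80   dock
10   fail    36       88   roof
9    fail    37       52    lab
8    warn    39       56   roof
filter rows where site in ['field', 'dock', 'tower']:
  status  temp  battery   site
6   fail   -10       47  tower
1   warn    -8       34   dock
5   fail    -5       77   dock
0   warn    13       56   dock
7     ok    21       48  field
2     ok    30       78   dock
3   warn    32       80   dock
drop duplicate status (keep=last):
  status  temp  battery  site
5   fail    -5       77  dock
2     ok    30       78  dock
3   warn    32       80  dock
Finally, number of rows = 3.

3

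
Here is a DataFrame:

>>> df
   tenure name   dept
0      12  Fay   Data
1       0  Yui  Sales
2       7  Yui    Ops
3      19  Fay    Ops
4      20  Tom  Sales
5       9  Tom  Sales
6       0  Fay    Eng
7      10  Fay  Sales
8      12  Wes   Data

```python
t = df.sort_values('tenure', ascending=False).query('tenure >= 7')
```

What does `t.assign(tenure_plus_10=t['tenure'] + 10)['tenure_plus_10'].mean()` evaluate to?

22.7142857143

sort by tenure descending:
   tenure name   dept
4      20  Tom  Sales
3      19  Fay    Ops
0      12  Fay   Data
8      12  Wes   Data
7      10  Fay  Sales
5       9  Tom  Sales
2       7  Yui    Ops
1       0  Yui  Sales
6       0  Fay    Eng
filter rows where tenure >= 7:
   tenure name   dept
4      20  Tom  Sales
3      19  Fay    Ops
0      12  Fay   Data
8      12  Wes   Data
7      10  Fay  Sales
5       9  Tom  Sales
2       7  Yui    Ops
add column tenure_plus_10 = t['tenure'] + 10:
   tenure name   dept  tenure_plus_10
4      20  Tom  Sales              30
3      19  Fay    Ops              29
0      12  Fay   Data              22
8      12  Wes   Data              22
7      10  Fay  Sales              20
5       9  Tom  Sales              19
2       7  Yui    Ops              17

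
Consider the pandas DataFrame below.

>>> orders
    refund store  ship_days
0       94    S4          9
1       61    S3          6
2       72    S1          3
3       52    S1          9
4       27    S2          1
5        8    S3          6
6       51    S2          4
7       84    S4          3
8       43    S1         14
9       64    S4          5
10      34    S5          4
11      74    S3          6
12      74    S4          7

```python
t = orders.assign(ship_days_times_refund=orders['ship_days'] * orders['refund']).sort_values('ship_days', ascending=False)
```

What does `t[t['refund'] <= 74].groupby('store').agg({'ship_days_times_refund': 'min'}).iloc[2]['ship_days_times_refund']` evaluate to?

48

add column ship_days_times_refund = orders['ship_days'] * orders['refund']:
    refund store  ship_days  ship_days_times_refund
0       94    S4          9                     846
1       61    S3          6                     366
2       72    S1          3                     216
3       52    S1          9                     468
4       27    S2          1                      27
5        8    S3          6                      48
6       51    S2          4                     204
7       84    S4          3                     252
8       43    S1         14                     602
9       64    S4          5                     320
10      34    S5          4                     136
11      74    S3          6                     444
12      74    S4          7                     518
sort by ship_days descending:
    refund store  ship_days  ship_days_times_refund
8       43    S1         14                     602
0       94    S4          9                     846
3       52    S1          9                     468
12      74    S4          7                     518
1       61    S3          6                     366
5        8    S3          6                      48
11      74    S3          6                     444
9       64    S4          5                     320
6       51    S2          4                     204
10      34    S5          4                     136
2       72    S1          3                     216
7       84    S4          3                     252
4       27    S2          1                      27
filter rows where refund <= 74:
    refund store  ship_days  ship_days_times_refund
8       43    S1         14                     602
3       52    S1          9                     468
12      74    S4          7                     518
1       61    S3          6                     366
5        8    S3          6                      48
11      74    S3          6                     444
9       64    S4          5                     320
6       51    S2          4                     204
10      34    S5          4                     136
2       72    S1          3                     216
4       27    S2          1                      27
group by store, min of ship_days_times_refund:
       ship_days_times_refund
store                        
S1                        216
S2                         27
S3                         48
S4                        320
S5                        136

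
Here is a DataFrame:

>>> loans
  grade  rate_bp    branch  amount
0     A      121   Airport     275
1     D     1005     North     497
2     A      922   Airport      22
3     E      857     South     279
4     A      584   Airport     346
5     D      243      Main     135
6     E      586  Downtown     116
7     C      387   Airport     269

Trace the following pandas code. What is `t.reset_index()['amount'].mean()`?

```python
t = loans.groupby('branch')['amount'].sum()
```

387.8

group by branch, sum of amount:
branch
Airport     912
Downtown    116
Main        135
North       497
South       279
Name: amount, dtype: int64
reset_index():
     branch  amount
0   Airport     912
1  Downtown     116
2      Main     135
3     North     497
4     South     279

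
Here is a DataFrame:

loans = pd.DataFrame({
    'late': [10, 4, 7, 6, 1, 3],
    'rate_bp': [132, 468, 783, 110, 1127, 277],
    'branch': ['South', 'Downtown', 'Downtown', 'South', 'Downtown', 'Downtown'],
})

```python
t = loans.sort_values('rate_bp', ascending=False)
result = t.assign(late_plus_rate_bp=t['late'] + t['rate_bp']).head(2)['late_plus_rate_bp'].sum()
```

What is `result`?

1918

sort by rate_bp descending:
   late  rate_bp    branch
4     1     1127  Downtown
2     7      783  Downtown
1     4      468  Downtown
5     3      277  Downtown
0    10      132     South
3     6      110     South
add column late_plus_rate_bp = t['late'] + t['rate_bp']:
   late  rate_bp    branch  late_plus_rate_bp
4     1     1127  Downtown               1128
2     7      783  Downtown                790
1     4      468  Downtown                472
5     3      277  Downtown                280
0    10      132     South                142
3     6      110     South                116
take first 2 rows:
   late  rate_bp    branch  late_plus_rate_bp
4     1     1127  Downtown               1128
2     7      783  Downtown                790
Taking the sum of column 'late_plus_rate_bp' gives 1918.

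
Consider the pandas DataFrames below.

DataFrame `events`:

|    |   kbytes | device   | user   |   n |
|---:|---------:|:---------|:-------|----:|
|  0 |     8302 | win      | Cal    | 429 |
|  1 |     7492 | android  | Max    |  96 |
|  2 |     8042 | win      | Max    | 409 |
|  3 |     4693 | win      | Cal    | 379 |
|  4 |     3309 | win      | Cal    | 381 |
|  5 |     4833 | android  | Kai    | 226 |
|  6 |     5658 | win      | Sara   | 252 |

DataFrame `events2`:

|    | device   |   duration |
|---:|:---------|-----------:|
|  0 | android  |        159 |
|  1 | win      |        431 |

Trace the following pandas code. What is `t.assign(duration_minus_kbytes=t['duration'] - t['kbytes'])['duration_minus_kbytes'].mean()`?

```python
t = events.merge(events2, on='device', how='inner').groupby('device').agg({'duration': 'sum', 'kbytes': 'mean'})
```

merge on 'device' (how='inner') → 7 rows:
   kbytes   device  user    n  duration
0    8302      win   Cal  429       431
1    7492  android   Max   96       159
2    8042      win   Max  409       431
3    4693      win   Cal  379       431
4    3309      win   Cal  381       431
5    4833  android   Kai  226       159
6    5658      win  Sara  252       431
group by device: sum(duration), mean(kbytes):
         duration  kbytes
device                   
android       318  6162.5
win          2155  6000.8
add column duration_minus_kbytes = t['duration'] - t['kbytes']:
         duration  kbytes  duration_minus_kbytes
device                                          
android       318  6162.5                -5844.5
win          2155  6000.8                -3845.8
Reading off the mean of column 'duration_minus_kbytes', we get -4845.15.

-4845.15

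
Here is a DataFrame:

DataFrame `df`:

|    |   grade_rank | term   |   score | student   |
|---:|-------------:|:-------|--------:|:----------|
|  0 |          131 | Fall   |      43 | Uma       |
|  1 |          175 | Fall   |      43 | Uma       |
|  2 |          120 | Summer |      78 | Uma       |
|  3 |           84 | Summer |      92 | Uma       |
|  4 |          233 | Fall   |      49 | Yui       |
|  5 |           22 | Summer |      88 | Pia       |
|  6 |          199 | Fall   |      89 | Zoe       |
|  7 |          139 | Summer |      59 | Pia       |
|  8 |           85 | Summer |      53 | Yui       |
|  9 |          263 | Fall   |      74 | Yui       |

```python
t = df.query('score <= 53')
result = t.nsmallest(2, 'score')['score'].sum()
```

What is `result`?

86

filter rows where score <= 53:
   grade_rank    term  score student
0         131    Fall     43     Uma
1         175    Fall     43     Uma
4         233    Fall     49     Yui
8          85  Summer     53     Yui
take 2 rows with smallest score:
   grade_rank  term  score student
0         131  Fall     43     Uma
1         175  Fall     43     Uma
Finally, sum of column 'score' = 86.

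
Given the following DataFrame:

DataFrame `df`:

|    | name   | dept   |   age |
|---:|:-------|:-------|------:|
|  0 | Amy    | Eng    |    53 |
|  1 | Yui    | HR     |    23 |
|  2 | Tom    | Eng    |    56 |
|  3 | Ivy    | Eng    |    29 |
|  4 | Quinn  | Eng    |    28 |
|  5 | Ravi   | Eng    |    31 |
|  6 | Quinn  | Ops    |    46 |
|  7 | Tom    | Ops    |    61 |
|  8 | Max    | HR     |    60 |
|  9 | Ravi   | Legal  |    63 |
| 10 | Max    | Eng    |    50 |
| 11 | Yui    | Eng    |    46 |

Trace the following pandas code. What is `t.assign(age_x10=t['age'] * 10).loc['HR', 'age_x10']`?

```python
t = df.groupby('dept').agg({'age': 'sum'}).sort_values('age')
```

group by dept, sum of age:
       age
dept      
Eng    293
HR      83
Legal   63
Ops    107
sort by age:
       age
dept      
Legal   63
HR      83
Ops    107
Eng    293
add column age_x10 = t['age'] * 10:
       age  age_x10
dept               
Legal   63      630
HR      83      830
Ops    107     1070
Eng    293     2930
Hence 830.

830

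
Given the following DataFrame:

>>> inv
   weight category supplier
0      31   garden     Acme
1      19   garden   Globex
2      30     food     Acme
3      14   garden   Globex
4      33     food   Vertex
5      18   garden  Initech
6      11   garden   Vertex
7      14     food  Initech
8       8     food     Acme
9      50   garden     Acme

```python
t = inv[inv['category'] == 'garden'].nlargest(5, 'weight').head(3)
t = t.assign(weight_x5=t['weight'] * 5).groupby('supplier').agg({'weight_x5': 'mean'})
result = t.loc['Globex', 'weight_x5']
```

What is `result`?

95.0

filter rows where category == 'garden':
   weight category supplier
0      31   garden     Acme
1      19   garden   Globex
3      14   garden   Globex
5      18   garden  Initech
6      11   garden   Vertex
9      50   garden     Acme
take 5 rows with largest weight:
   weight category supplier
9      50   garden     Acme
0      31   garden     Acme
1      19   garden   Globex
5      18   garden  Initech
3      14   garden   Globex
take first 3 rows:
   weight category supplier
9      50   garden     Acme
0      31   garden     Acme
1      19   garden   Globex
add column weight_x5 = t['weight'] * 5:
   weight category supplier  weight_x5
9      50   garden     Acme        250
0      31   garden     Acme        155
1      19   garden   Globex         95
group by supplier, mean of weight_x5:
          weight_x5
supplier           
Acme          202.5
Globex         95.0
Finally, value at row 'Globex', column 'weight_x5' = 95.0.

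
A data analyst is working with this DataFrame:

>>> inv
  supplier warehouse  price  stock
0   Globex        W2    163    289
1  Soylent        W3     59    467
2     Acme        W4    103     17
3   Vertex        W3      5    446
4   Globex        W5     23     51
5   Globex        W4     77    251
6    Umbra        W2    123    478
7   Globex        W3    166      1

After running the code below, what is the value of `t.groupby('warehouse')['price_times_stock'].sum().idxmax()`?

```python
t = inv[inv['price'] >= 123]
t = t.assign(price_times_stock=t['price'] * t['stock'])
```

W2

filter rows where price >= 123:
  supplier warehouse  price  stock
0   Globex        W2    163    289
6    Umbra        W2    123    478
7   Globex        W3    166      1
add column price_times_stock = t['price'] * t['stock']:
  supplier warehouse  price  stock  price_times_stock
0   Globex        W2    163    289              47107
6    Umbra        W2    123    478              58794
7   Globex        W3    166      1                166
group by warehouse, sum of price_times_stock:
warehouse
W2    105901
W3       166
Name: price_times_stock, dtype: int64
Hence W2.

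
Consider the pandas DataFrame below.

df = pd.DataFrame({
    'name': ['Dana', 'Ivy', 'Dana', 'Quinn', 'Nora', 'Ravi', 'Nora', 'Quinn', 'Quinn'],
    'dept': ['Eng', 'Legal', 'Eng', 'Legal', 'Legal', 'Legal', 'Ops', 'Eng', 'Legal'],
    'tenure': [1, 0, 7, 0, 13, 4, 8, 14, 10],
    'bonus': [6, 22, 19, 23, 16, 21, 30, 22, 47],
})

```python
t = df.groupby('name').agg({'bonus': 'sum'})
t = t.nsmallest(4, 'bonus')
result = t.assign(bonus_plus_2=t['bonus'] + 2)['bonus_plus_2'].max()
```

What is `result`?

group by name, sum of bonus:
       bonus
name        
Dana      25
Ivy       22
Nora      46
Quinn     92
Ravi      21
take 4 rows with smallest bonus:
      bonus
name       
Ravi     21
Ivy      22
Dana     25
Nora     46
add column bonus_plus_2 = t['bonus'] + 2:
      bonus  bonus_plus_2
name                     
Ravi     21            23
Ivy      22            24
Dana     25            27
Nora     46            48
The max of column 'bonus_plus_2' is 48.

48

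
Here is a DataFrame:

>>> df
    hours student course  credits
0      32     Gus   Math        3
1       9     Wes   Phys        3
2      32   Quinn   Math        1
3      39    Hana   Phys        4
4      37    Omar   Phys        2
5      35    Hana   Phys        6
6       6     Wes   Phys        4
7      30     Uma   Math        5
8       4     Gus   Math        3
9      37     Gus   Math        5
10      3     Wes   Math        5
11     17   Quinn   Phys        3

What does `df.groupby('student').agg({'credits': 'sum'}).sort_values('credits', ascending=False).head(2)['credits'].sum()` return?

group by student, sum of credits:
         credits
student         
Gus           11
Hana          10
Omar           2
Quinn          4
Uma            5
Wes           12
sort by credits descending:
         credits
student         
Wes           12
Gus           11
Hana          10
Uma            5
Quinn          4
Omar           2
take first 2 rows:
         credits
student         
Wes           12
Gus           11

23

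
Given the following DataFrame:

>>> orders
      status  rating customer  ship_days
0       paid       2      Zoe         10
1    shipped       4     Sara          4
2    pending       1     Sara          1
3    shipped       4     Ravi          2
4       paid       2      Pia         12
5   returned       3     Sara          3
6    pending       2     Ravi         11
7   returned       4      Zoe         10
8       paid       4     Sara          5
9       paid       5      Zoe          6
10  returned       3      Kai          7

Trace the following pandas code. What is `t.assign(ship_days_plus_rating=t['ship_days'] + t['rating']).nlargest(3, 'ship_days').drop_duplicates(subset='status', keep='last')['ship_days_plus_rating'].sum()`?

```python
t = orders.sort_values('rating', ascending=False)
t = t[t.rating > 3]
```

sort by rating descending:
      status  rating customer  ship_days
9       paid       5      Zoe          6
1    shipped       4     Sara          4
3    shipped       4     Ravi          2
7   returned       4      Zoe         10
8       paid       4     Sara          5
5   returned       3     Sara          3
10  returned       3      Kai          7
0       paid       2      Zoe         10
4       paid       2      Pia         12
6    pending       2     Ravi         11
2    pending       1     Sara          1
filter rows where rating > 3:
     status  rating customer  ship_days
9      paid       5      Zoe          6
1   shipped       4     Sara          4
3   shipped       4     Ravi          2
7  returned       4      Zoe         10
8      paid       4     Sara          5
add column ship_days_plus_rating = t['ship_days'] + t['rating']:
     status  rating customer  ship_days  ship_days_plus_rating
9      paid       5      Zoe          6                     11
1   shipped       4     Sara          4                      8
3   shipped       4     Ravi          2                      6
7  returned       4      Zoe         10                     14
8      paid       4     Sara          5                      9
take 3 rows with largest ship_days:
     status  rating customer  ship_days  ship_days_plus_rating
7  returned       4      Zoe         10                     14
9      paid       5      Zoe          6                     11
8      paid       4     Sara          5                      9
drop duplicate status (keep=last):
     status  rating customer  ship_days  ship_days_plus_rating
7  returned       4      Zoe         10                     14
8      paid       4     Sara          5                      9
Finally, sum of column 'ship_days_plus_rating' = 23.

23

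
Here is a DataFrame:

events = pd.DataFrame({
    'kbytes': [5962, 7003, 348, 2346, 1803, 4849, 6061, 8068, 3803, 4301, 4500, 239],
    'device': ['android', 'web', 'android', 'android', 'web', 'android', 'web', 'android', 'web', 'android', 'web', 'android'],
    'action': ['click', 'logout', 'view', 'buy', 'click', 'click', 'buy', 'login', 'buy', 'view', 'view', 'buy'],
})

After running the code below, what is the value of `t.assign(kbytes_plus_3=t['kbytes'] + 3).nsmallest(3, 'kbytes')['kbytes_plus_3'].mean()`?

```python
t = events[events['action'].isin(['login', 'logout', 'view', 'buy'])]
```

filter rows where action in ['login', 'logout', 'view', 'buy']:
    kbytes   device  action
1     7003      web  logout
2      348  android    view
3     2346  android     buy
6     6061      web     buy
7     8068  android   login
8     3803      web     buy
9     4301  android    view
10    4500      web    view
11     239  android     buy
add column kbytes_plus_3 = t['kbytes'] + 3:
    kbytes   device  action  kbytes_plus_3
1     7003      web  logout           7006
2      348  android    view            351
3     2346  android     buy           2349
6     6061      web     buy           6064
7     8068  android   login           8071
8     3803      web     buy           3806
9     4301  android    view           4304
10    4500      web    view           4503
11     239  android     buy            242
take 3 rows with smallest kbytes:
    kbytes   device action  kbytes_plus_3
11     239  android    buy            242
2      348  android   view            351
3     2346  android    buy           2349
Finally, mean of column 'kbytes_plus_3' = 980.666666667.

980.666666667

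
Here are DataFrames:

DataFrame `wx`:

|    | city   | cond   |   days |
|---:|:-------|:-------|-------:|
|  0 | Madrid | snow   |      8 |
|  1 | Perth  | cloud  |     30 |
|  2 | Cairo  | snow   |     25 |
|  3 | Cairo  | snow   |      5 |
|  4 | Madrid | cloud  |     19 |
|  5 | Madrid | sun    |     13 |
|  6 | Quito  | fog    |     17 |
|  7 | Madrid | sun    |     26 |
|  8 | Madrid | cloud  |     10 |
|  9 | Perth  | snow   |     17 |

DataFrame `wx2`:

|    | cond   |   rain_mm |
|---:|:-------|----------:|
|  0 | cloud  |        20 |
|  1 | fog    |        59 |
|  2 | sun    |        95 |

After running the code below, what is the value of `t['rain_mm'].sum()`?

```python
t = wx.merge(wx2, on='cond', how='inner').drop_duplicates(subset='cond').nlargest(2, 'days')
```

79

merge on 'cond' (how='inner') → 6 rows:
     city   cond  days  rain_mm
0   Perth  cloud    30       20
1  Madrid  cloud    19       20
2  Madrid    sun    13       95
3   Quito    fog    17       59
4  Madrid    sun    26       95
5  Madrid  cloud    10       20
drop duplicate cond (keep=first):
     city   cond  days  rain_mm
0   Perth  cloud    30       20
2  Madrid    sun    13       95
3   Quito    fog    17       59
take 2 rows with largest days:
    city   cond  days  rain_mm
0  Perth  cloud    30       20
3  Quito    fog    17       59
Taking the sum of column 'rain_mm' gives 79.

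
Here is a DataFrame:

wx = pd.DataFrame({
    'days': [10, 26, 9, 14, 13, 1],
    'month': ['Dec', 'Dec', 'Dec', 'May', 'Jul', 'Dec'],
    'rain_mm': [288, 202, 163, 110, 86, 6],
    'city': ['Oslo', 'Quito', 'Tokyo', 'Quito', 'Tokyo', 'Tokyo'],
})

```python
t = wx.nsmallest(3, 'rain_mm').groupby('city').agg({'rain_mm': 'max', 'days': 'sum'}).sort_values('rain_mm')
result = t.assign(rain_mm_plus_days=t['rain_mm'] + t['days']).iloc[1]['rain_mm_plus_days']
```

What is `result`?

take 3 rows with smallest rain_mm:
   days month  rain_mm   city
5     1   Dec        6  Tokyo
4    13   Jul       86  Tokyo
3    14   May      110  Quito
group by city: max(rain_mm), sum(days):
       rain_mm  days
city                
Quito      110    14
Tokyo       86    14
sort by rain_mm:
       rain_mm  days
city                
Tokyo       86    14
Quito      110    14
add column rain_mm_plus_days = t['rain_mm'] + t['days']:
       rain_mm  days  rain_mm_plus_days
city                                   
Tokyo       86    14                100
Quito      110    14                124
Then the value at position 1, column 'rain_mm_plus_days': 124

124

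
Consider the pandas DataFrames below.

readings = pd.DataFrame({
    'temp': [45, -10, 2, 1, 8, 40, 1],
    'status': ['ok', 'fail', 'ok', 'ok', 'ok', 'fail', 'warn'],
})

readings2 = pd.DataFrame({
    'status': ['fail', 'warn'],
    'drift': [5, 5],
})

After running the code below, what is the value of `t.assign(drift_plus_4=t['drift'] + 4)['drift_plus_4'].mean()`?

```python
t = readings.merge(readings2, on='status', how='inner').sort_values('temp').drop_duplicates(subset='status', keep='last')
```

merge on 'status' (how='inner') → 3 rows:
   temp status  drift
0   -10   fail      5
1    40   fail      5
2     1   warn      5
sort by temp:
   temp status  drift
0   -10   fail      5
2     1   warn      5
1    40   fail      5
drop duplicate status (keep=last):
   temp status  drift
2     1   warn      5
1    40   fail      5
add column drift_plus_4 = t['drift'] + 4:
   temp status  drift  drift_plus_4
2     1   warn      5             9
1    40   fail      5             9
The mean of column 'drift_plus_4' is 9.0.

9.0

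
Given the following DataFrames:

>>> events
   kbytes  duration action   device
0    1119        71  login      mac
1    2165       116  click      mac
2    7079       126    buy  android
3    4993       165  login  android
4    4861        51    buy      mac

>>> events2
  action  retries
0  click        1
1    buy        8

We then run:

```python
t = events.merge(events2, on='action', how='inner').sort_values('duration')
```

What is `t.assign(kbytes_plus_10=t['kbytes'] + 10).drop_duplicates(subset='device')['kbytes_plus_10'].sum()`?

11960

merge on 'action' (how='inner') → 3 rows:
   kbytes  duration action   device  retries
0    2165       116  click      mac        1
1    7079       126    buy  android        8
2    4861        51    buy      mac        8
sort by duration:
   kbytes  duration action   device  retries
2    4861        51    buy      mac        8
0    2165       116  click      mac        1
1    7079       126    buy  android        8
add column kbytes_plus_10 = t['kbytes'] + 10:
   kbytes  duration action   device  retries  kbytes_plus_10
2    4861        51    buy      mac        8            4871
0    2165       116  click      mac        1            2175
1    7079       126    buy  android        8            7089
drop duplicate device (keep=first):
   kbytes  duration action   device  retries  kbytes_plus_10
2    4861        51    buy      mac        8            4871
1    7079       126    buy  android        8            7089
Then the sum of column 'kbytes_plus_10': 11960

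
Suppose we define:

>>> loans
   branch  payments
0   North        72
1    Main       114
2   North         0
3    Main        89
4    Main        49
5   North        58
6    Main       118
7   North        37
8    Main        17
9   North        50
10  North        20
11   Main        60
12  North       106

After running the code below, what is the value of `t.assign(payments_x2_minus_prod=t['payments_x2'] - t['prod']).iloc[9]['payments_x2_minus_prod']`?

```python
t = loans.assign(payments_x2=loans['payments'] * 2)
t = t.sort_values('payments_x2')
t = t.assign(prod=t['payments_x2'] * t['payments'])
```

-15664

add column payments_x2 = loans['payments'] * 2:
   branch  payments  payments_x2
0   North        72          144
1    Main       114          228
2   North         0            0
3    Main        89          178
4    Main        49           98
5   North        58          116
6    Main       118          236
7   North        37           74
8    Main        17           34
9   North        50          100
10  North        20           40
11   Main        60          120
12  North       106          212
sort by payments_x2:
   branch  payments  payments_x2
2   North         0            0
8    Main        17           34
10  North        20           40
7   North        37           74
4    Main        49           98
9   North        50          100
5   North        58          116
11   Main        60          120
0   North        72          144
3    Main        89          178
12  North       106          212
1    Main       114          228
6    Main       118          236
add column prod = t['payments_x2'] * t['payments']:
   branch  payments  payments_x2   prod
2   North         0            0      0
8    Main        17           34    578
10  North        20           40    800
7   North        37           74   2738
4    Main        49           98   4802
9   North        50          100   5000
5   North        58          116   6728
11   Main        60          120   7200
0   North        72          144  10368
3    Main        89          178  15842
12  North       106          212  22472
1    Main       114          228  25992
6    Main       118          236  27848
add column payments_x2_minus_prod = t['payments_x2'] - t['prod']:
   branch  payments  payments_x2   prod  payments_x2_minus_prod
2   North         0            0      0                       0
8    Main        17           34    578                    -544
10  North        20           40    800                    -760
7   North        37           74   2738                   -2664
4    Main        49           98   4802                   -4704
9   North        50          100   5000                   -4900
5   North        58          116   6728                   -6612
11   Main        60          120   7200                   -7080
0   North        72          144  10368                  -10224
3    Main        89          178  15842                  -15664
12  North       106          212  22472                  -22260
1    Main       114          228  25992                  -25764
6    Main       118          236  27848                  -27612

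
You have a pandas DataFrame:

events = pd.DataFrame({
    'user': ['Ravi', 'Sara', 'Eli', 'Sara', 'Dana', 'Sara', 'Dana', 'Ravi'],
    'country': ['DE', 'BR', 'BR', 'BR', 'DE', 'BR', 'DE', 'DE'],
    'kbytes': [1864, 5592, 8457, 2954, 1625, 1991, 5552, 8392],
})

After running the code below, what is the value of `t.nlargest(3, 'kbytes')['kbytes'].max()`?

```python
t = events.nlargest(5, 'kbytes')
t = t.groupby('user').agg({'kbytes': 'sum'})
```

8546

take 5 rows with largest kbytes:
   user country  kbytes
2   Eli      BR    8457
7  Ravi      DE    8392
1  Sara      BR    5592
6  Dana      DE    5552
3  Sara      BR    2954
group by user, sum of kbytes:
      kbytes
user        
Dana    5552
Eli     8457
Ravi    8392
Sara    8546
take 3 rows with largest kbytes:
      kbytes
user        
Sara    8546
Eli     8457
Ravi    8392
Reading off the max of column 'kbytes', we get 8546.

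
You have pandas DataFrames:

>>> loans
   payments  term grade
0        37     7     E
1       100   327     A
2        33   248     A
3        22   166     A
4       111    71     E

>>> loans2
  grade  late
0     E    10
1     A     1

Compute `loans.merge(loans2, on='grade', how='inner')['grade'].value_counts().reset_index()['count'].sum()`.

merge on 'grade' (how='inner') → 5 rows:
   payments  term grade  late
0        37     7     E    10
1       100   327     A     1
2        33   248     A     1
3        22   166     A     1
4       111    71     E    10
value_counts of grade:
grade
A    3
E    2
Name: count, dtype: int64
reset_index():
  grade  count
0     A      3
1     E      2
So sum() = 5.

5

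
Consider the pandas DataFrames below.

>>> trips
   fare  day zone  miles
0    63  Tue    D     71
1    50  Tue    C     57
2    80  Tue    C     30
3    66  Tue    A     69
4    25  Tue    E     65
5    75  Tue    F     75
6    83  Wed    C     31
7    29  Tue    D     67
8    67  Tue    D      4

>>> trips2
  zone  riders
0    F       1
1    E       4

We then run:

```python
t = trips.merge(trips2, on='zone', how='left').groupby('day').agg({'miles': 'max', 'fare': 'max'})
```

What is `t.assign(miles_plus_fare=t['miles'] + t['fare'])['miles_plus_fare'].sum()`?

269

merge on 'zone' (how='left') → 9 rows:
   fare  day zone  miles  riders
0    63  Tue    D     71     NaN
1    50  Tue    C     57     NaN
2    80  Tue    C     30     NaN
3    66  Tue    A     69     NaN
4    25  Tue    E     65     4.0
5    75  Tue    F     75     1.0
6    83  Wed    C     31     NaN
7    29  Tue    D     67     NaN
8    67  Tue    D      4     NaN
group by day: max(miles), max(fare):
     miles  fare
day             
Tue     75    80
Wed     31    83
add column miles_plus_fare = t['miles'] + t['fare']:
     miles  fare  miles_plus_fare
day                              
Tue     75    80              155
Wed     31    83              114
The sum of column 'miles_plus_fare' is 269.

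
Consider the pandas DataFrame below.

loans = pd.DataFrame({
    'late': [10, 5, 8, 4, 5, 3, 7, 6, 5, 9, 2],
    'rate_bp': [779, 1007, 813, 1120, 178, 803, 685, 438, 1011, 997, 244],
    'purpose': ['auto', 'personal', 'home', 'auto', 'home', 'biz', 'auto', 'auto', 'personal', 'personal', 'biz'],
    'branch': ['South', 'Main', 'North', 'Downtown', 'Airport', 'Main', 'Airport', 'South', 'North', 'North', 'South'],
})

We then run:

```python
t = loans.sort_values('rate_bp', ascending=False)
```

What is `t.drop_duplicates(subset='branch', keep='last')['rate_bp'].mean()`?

631.6

sort by rate_bp descending:
    late  rate_bp   purpose    branch
3      4     1120      auto  Downtown
8      5     1011  personal     North
1      5     1007  personal      Main
9      9      997  personal     North
2      8      813      home     North
5      3      803       biz      Main
0     10      779      auto     South
6      7      685      auto   Airport
7      6      438      auto     South
10     2      244       biz     South
4      5      178      home   Airport
drop duplicate branch (keep=last):
    late  rate_bp purpose    branch
3      4     1120    auto  Downtown
2      8      813    home     North
5      3      803     biz      Main
10     2      244     biz     South
4      5      178    home   Airport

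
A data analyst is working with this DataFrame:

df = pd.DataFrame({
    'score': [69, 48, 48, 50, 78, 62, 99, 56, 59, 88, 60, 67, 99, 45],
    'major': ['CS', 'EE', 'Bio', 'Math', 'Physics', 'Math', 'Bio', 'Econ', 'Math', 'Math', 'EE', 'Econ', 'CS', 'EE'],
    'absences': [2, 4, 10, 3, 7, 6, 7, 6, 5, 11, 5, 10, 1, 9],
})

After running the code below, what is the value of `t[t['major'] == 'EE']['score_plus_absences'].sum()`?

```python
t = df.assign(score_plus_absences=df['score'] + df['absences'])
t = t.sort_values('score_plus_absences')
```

add column score_plus_absences = df['score'] + df['absences']:
    score    major  absences  score_plus_absences
0      69       CS         2                   71
1      48       EE         4                   52
2      48      Bio        10                   58
3      50     Math         3                   53
4      78  Physics         7                   85
5      62     Math         6                   68
6      99      Bio         7                  106
7      56     Econ         6                   62
8      59     Math         5                   64
9      88     Math        11                   99
10     60       EE         5                   65
11     67     Econ        10                   77
12     99       CS         1                  100
13     45       EE         9                   54
sort by score_plus_absences:
    score    major  absences  score_plus_absences
1      48       EE         4                   52
3      50     Math         3                   53
13     45       EE         9                   54
2      48      Bio        10                   58
7      56     Econ         6                   62
8      59     Math         5                   64
10     60       EE         5                   65
5      62     Math         6                   68
0      69       CS         2                   71
11     67     Econ        10                   77
4      78  Physics         7                   85
9      88     Math        11                   99
12     99       CS         1                  100
6      99      Bio         7                  106
filter rows where major == 'EE':
    score major  absences  score_plus_absences
1      48    EE         4                   52
13     45    EE         9                   54
10     60    EE         5                   65
sum of column 'score_plus_absences' → 171

171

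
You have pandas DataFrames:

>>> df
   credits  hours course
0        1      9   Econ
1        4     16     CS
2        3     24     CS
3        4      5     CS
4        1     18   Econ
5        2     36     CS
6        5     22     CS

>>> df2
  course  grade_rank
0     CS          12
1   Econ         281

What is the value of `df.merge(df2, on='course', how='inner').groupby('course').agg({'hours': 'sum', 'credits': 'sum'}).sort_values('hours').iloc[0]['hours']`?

27

merge on 'course' (how='inner') → 7 rows:
   credits  hours course  grade_rank
0        1      9   Econ         281
1        4     16     CS          12
2        3     24     CS          12
3        4      5     CS          12
4        1     18   Econ         281
5        2     36     CS          12
6        5     22     CS          12
group by course: sum(hours), sum(credits):
        hours  credits
course                
CS        103       18
Econ       27        2
sort by hours:
        hours  credits
course                
Econ       27        2
CS        103       18
Then the value at position 0, column 'hours': 27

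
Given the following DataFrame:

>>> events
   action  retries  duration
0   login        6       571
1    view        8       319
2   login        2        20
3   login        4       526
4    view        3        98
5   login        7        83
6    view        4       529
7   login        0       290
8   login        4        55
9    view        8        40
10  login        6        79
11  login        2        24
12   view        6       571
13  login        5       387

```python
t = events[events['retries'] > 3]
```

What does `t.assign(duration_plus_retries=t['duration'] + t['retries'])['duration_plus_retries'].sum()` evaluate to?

3218

filter rows where retries > 3:
   action  retries  duration
0   login        6       571
1    view        8       319
3   login        4       526
5   login        7        83
6    view        4       529
8   login        4        55
9    view        8        40
10  login        6        79
12   view        6       571
13  login        5       387
add column duration_plus_retries = t['duration'] + t['retries']:
   action  retries  duration  duration_plus_retries
0   login        6       571                    577
1    view        8       319                    327
3   login        4       526                    530
5   login        7        83                     90
6    view        4       529                    533
8   login        4        55                     59
9    view        8        40                     48
10  login        6        79                     85
12   view        6       571                    577
13  login        5       387                    392
The sum of column 'duration_plus_retries' is 3218.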